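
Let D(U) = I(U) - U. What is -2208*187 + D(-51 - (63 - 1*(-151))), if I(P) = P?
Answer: -412896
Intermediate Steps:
D(U) = 0 (D(U) = U - U = 0)
-2208*187 + D(-51 - (63 - 1*(-151))) = -2208*187 + 0 = -412896 + 0 = -412896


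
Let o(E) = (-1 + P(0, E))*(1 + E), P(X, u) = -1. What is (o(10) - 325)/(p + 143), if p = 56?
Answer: -347/199 ≈ -1.7437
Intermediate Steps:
o(E) = -2 - 2*E (o(E) = (-1 - 1)*(1 + E) = -2*(1 + E) = -2 - 2*E)
(o(10) - 325)/(p + 143) = ((-2 - 2*10) - 325)/(56 + 143) = ((-2 - 20) - 325)/199 = (-22 - 325)*(1/199) = -347*1/199 = -347/199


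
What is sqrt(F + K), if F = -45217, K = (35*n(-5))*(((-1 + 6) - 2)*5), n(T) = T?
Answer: I*sqrt(47842) ≈ 218.73*I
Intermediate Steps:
K = -2625 (K = (35*(-5))*(((-1 + 6) - 2)*5) = -175*(5 - 2)*5 = -525*5 = -175*15 = -2625)
sqrt(F + K) = sqrt(-45217 - 2625) = sqrt(-47842) = I*sqrt(47842)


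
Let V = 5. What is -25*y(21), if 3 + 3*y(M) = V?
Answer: -50/3 ≈ -16.667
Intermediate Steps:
y(M) = 2/3 (y(M) = -1 + (1/3)*5 = -1 + 5/3 = 2/3)
-25*y(21) = -25*2/3 = -50/3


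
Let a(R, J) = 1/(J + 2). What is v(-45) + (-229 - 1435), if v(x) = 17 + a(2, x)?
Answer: -70822/43 ≈ -1647.0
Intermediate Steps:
a(R, J) = 1/(2 + J)
v(x) = 17 + 1/(2 + x)
v(-45) + (-229 - 1435) = (35 + 17*(-45))/(2 - 45) + (-229 - 1435) = (35 - 765)/(-43) - 1664 = -1/43*(-730) - 1664 = 730/43 - 1664 = -70822/43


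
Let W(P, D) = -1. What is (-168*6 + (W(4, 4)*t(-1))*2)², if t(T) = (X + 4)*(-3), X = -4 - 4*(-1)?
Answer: 968256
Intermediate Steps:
X = 0 (X = -4 + 4 = 0)
t(T) = -12 (t(T) = (0 + 4)*(-3) = 4*(-3) = -12)
(-168*6 + (W(4, 4)*t(-1))*2)² = (-168*6 - 1*(-12)*2)² = (-1008 + 12*2)² = (-1008 + 24)² = (-984)² = 968256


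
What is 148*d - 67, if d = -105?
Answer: -15607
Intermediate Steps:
148*d - 67 = 148*(-105) - 67 = -15540 - 67 = -15607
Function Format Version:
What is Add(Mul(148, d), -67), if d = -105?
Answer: -15607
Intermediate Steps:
Add(Mul(148, d), -67) = Add(Mul(148, -105), -67) = Add(-15540, -67) = -15607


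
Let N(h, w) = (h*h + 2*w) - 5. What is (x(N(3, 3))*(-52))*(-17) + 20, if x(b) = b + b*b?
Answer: 97260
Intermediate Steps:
N(h, w) = -5 + h² + 2*w (N(h, w) = (h² + 2*w) - 5 = -5 + h² + 2*w)
x(b) = b + b²
(x(N(3, 3))*(-52))*(-17) + 20 = (((-5 + 3² + 2*3)*(1 + (-5 + 3² + 2*3)))*(-52))*(-17) + 20 = (((-5 + 9 + 6)*(1 + (-5 + 9 + 6)))*(-52))*(-17) + 20 = ((10*(1 + 10))*(-52))*(-17) + 20 = ((10*11)*(-52))*(-17) + 20 = (110*(-52))*(-17) + 20 = -5720*(-17) + 20 = 97240 + 20 = 97260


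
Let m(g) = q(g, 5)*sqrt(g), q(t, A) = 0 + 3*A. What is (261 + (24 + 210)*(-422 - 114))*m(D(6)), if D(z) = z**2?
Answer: -11264670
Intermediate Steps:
q(t, A) = 3*A
m(g) = 15*sqrt(g) (m(g) = (3*5)*sqrt(g) = 15*sqrt(g))
(261 + (24 + 210)*(-422 - 114))*m(D(6)) = (261 + (24 + 210)*(-422 - 114))*(15*sqrt(6**2)) = (261 + 234*(-536))*(15*sqrt(36)) = (261 - 125424)*(15*6) = -125163*90 = -11264670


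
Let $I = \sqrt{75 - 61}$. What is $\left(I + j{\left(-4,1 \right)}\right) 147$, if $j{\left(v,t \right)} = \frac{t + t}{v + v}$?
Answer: $- \frac{147}{4} + 147 \sqrt{14} \approx 513.27$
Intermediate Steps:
$j{\left(v,t \right)} = \frac{t}{v}$ ($j{\left(v,t \right)} = \frac{2 t}{2 v} = 2 t \frac{1}{2 v} = \frac{t}{v}$)
$I = \sqrt{14} \approx 3.7417$
$\left(I + j{\left(-4,1 \right)}\right) 147 = \left(\sqrt{14} + 1 \frac{1}{-4}\right) 147 = \left(\sqrt{14} + 1 \left(- \frac{1}{4}\right)\right) 147 = \left(\sqrt{14} - \frac{1}{4}\right) 147 = \left(- \frac{1}{4} + \sqrt{14}\right) 147 = - \frac{147}{4} + 147 \sqrt{14}$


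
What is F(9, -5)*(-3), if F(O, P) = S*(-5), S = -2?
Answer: -30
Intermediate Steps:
F(O, P) = 10 (F(O, P) = -2*(-5) = 10)
F(9, -5)*(-3) = 10*(-3) = -30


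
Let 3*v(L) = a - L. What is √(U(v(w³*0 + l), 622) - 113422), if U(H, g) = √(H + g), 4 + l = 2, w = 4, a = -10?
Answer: √(-1020798 + 3*√5574)/3 ≈ 336.75*I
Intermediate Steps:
l = -2 (l = -4 + 2 = -2)
v(L) = -10/3 - L/3 (v(L) = (-10 - L)/3 = -10/3 - L/3)
√(U(v(w³*0 + l), 622) - 113422) = √(√((-10/3 - (4³*0 - 2)/3) + 622) - 113422) = √(√((-10/3 - (64*0 - 2)/3) + 622) - 113422) = √(√((-10/3 - (0 - 2)/3) + 622) - 113422) = √(√((-10/3 - ⅓*(-2)) + 622) - 113422) = √(√((-10/3 + ⅔) + 622) - 113422) = √(√(-8/3 + 622) - 113422) = √(√(1858/3) - 113422) = √(√5574/3 - 113422) = √(-113422 + √5574/3)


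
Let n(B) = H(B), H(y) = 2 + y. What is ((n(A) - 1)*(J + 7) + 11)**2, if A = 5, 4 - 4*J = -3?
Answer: 16129/4 ≈ 4032.3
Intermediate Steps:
J = 7/4 (J = 1 - 1/4*(-3) = 1 + 3/4 = 7/4 ≈ 1.7500)
n(B) = 2 + B
((n(A) - 1)*(J + 7) + 11)**2 = (((2 + 5) - 1)*(7/4 + 7) + 11)**2 = ((7 - 1)*(35/4) + 11)**2 = (6*(35/4) + 11)**2 = (105/2 + 11)**2 = (127/2)**2 = 16129/4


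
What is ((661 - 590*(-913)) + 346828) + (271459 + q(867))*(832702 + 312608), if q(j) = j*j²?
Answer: 746725882680979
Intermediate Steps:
q(j) = j³
((661 - 590*(-913)) + 346828) + (271459 + q(867))*(832702 + 312608) = ((661 - 590*(-913)) + 346828) + (271459 + 867³)*(832702 + 312608) = ((661 + 538670) + 346828) + (271459 + 651714363)*1145310 = (539331 + 346828) + 651985822*1145310 = 886159 + 746725881794820 = 746725882680979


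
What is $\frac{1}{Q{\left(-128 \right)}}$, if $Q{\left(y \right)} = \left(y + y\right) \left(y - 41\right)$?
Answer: $\frac{1}{43264} \approx 2.3114 \cdot 10^{-5}$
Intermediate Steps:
$Q{\left(y \right)} = 2 y \left(-41 + y\right)$
$\frac{1}{Q{\left(-128 \right)}} = \frac{1}{2 \left(-128\right) \left(-41 - 128\right)} = \frac{1}{2 \left(-128\right) \left(-169\right)} = \frac{1}{43264}$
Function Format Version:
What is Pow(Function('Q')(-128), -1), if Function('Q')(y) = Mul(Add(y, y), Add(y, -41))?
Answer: Rational(1, 43264) ≈ 2.3114e-5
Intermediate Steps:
Function('Q')(y) = Mul(2, y, Add(-41, y)) (Function('Q')(y) = Mul(Mul(2, y), Add(-41, y)) = Mul(2, y, Add(-41, y)))
Pow(Function('Q')(-128), -1) = Pow(Mul(2, -128, Add(-41, -128)), -1) = Pow(Mul(2, -128, -169), -1) = Pow(43264, -1) = Rational(1, 43264)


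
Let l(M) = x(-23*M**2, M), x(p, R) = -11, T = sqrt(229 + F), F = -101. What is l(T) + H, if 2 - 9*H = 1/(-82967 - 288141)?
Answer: -35997475/3339972 ≈ -10.778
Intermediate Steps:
T = 8*sqrt(2) (T = sqrt(229 - 101) = sqrt(128) = 8*sqrt(2) ≈ 11.314)
H = 742217/3339972 (H = 2/9 - 1/(9*(-82967 - 288141)) = 2/9 - 1/9/(-371108) = 2/9 - 1/9*(-1/371108) = 2/9 + 1/3339972 = 742217/3339972 ≈ 0.22222)
l(M) = -11
l(T) + H = -11 + 742217/3339972 = -35997475/3339972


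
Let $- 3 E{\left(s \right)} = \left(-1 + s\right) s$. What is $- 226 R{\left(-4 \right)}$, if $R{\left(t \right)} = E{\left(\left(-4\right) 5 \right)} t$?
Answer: $-126560$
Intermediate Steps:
$E{\left(s \right)} = - \frac{s \left(-1 + s\right)}{3}$ ($E{\left(s \right)} = - \frac{\left(-1 + s\right) s}{3} = - \frac{s \left(-1 + s\right)}{3}$)
$R{\left(t \right)} = - 140 t$ ($R{\left(t \right)} = \frac{\left(-4\right) 5 \left(1 - \left(-4\right) 5\right)}{3} t = \frac{1}{3} \left(-20\right) \left(1 - -20\right) t = \frac{1}{3} \left(-20\right) \left(1 + 20\right) t = \frac{1}{3} \left(-20\right) 21 t = - 140 t$)
$- 226 R{\left(-4 \right)} = - 226 \left(\left(-140\right) \left(-4\right)\right) = \left(-226\right) 560 = -126560$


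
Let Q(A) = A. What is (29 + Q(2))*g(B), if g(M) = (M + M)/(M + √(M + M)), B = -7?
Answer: 434/9 + 62*I*√14/9 ≈ 48.222 + 25.776*I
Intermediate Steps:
g(M) = 2*M/(M + √2*√M) (g(M) = (2*M)/(M + √(2*M)) = (2*M)/(M + √2*√M) = 2*M/(M + √2*√M))
(29 + Q(2))*g(B) = (29 + 2)*(2*(-7)/(-7 + √2*√(-7))) = 31*(2*(-7)/(-7 + √2*(I*√7))) = 31*(2*(-7)/(-7 + I*√14)) = 31*(-14/(-7 + I*√14)) = -434/(-7 + I*√14)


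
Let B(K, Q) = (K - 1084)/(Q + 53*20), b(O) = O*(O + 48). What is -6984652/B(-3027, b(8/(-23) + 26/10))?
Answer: 108368698774172/54367975 ≈ 1.9932e+6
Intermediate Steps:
b(O) = O*(48 + O)
B(K, Q) = (-1084 + K)/(1060 + Q) (B(K, Q) = (-1084 + K)/(Q + 1060) = (-1084 + K)/(1060 + Q))
-6984652/B(-3027, b(8/(-23) + 26/10)) = -6984652*(1060 + (8/(-23) + 26/10)*(48 + (8/(-23) + 26/10)))/(-1084 - 3027) = -(-7403731120/4111 - 6984652*(48 + (8*(-1/23) + 26*(⅒)))*(8*(-1/23) + 26*(⅒))/4111) = -(-7403731120/4111 - 6984652*(48 + (-8/23 + 13/5))*(-8/23 + 13/5)/4111) = -(-7403731120/4111 - 1809024868*(48 + 259/115)/472765) = -6984652/(-4111/(1060 + (259/115)*(5779/115))) = -6984652/(-4111/(1060 + 1496761/13225)) = -6984652/(-4111/(15515261/13225)) = -6984652/((13225/15515261)*(-4111)) = -6984652/(-54367975/15515261) = -6984652*(-15515261/54367975) = 108368698774172/54367975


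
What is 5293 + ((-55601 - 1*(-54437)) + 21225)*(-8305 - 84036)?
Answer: -1852447508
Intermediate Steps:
5293 + ((-55601 - 1*(-54437)) + 21225)*(-8305 - 84036) = 5293 + ((-55601 + 54437) + 21225)*(-92341) = 5293 + (-1164 + 21225)*(-92341) = 5293 + 20061*(-92341) = 5293 - 1852452801 = -1852447508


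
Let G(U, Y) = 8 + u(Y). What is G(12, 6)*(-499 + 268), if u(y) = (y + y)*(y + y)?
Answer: -35112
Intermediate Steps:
u(y) = 4*y**2 (u(y) = (2*y)*(2*y) = 4*y**2)
G(U, Y) = 8 + 4*Y**2
G(12, 6)*(-499 + 268) = (8 + 4*6**2)*(-499 + 268) = (8 + 4*36)*(-231) = (8 + 144)*(-231) = 152*(-231) = -35112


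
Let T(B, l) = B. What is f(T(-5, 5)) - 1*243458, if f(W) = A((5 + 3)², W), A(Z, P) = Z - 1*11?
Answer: -243405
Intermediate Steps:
A(Z, P) = -11 + Z (A(Z, P) = Z - 11 = -11 + Z)
f(W) = 53 (f(W) = -11 + (5 + 3)² = -11 + 8² = -11 + 64 = 53)
f(T(-5, 5)) - 1*243458 = 53 - 1*243458 = 53 - 243458 = -243405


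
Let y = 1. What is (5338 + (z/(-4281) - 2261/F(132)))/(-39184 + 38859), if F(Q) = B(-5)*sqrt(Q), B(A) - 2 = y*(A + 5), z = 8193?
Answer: -1522919/92755 + 2261*sqrt(33)/42900 ≈ -16.116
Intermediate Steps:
B(A) = 7 + A (B(A) = 2 + 1*(A + 5) = 2 + 1*(5 + A) = 2 + (5 + A) = 7 + A)
F(Q) = 2*sqrt(Q) (F(Q) = (7 - 5)*sqrt(Q) = 2*sqrt(Q))
(5338 + (z/(-4281) - 2261/F(132)))/(-39184 + 38859) = (5338 + (8193/(-4281) - 2261*sqrt(33)/132))/(-39184 + 38859) = (5338 + (8193*(-1/4281) - 2261*sqrt(33)/132))/(-325) = (5338 + (-2731/1427 - 2261*sqrt(33)/132))*(-1/325) = (7614595/1427 - 2261*sqrt(33)/132)*(-1/325) = -1522919/92755 + 2261*sqrt(33)/42900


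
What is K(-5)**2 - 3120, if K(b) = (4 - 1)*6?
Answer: -2796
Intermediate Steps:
K(b) = 18 (K(b) = 3*6 = 18)
K(-5)**2 - 3120 = 18**2 - 3120 = 324 - 3120 = -2796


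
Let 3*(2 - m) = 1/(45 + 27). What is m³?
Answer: 80062991/10077696 ≈ 7.9446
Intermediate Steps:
m = 431/216 (m = 2 - 1/(3*(45 + 27)) = 2 - ⅓/72 = 2 - ⅓*1/72 = 2 - 1/216 = 431/216 ≈ 1.9954)
m³ = (431/216)³ = 80062991/10077696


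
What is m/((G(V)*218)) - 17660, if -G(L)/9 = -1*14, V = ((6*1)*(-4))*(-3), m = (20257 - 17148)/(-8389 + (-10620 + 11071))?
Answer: -3850603780549/218040984 ≈ -17660.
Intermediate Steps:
m = -3109/7938 (m = 3109/(-8389 + 451) = 3109/(-7938) = 3109*(-1/7938) = -3109/7938 ≈ -0.39166)
V = 72 (V = (6*(-4))*(-3) = -24*(-3) = 72)
G(L) = 126 (G(L) = -(-9)*14 = -9*(-14) = 126)
m/((G(V)*218)) - 17660 = -3109/(7938*(126*218)) - 17660 = -3109/7938/27468 - 17660 = -3109/7938*1/27468 - 17660 = -3109/218040984 - 17660 = -3850603780549/218040984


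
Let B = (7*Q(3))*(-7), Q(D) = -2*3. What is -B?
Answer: -294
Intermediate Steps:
Q(D) = -6
B = 294 (B = (7*(-6))*(-7) = -42*(-7) = 294)
-B = -1*294 = -294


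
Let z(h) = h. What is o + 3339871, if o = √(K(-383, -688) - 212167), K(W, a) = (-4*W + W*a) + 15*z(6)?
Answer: 3339871 + √52959 ≈ 3.3401e+6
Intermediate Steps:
K(W, a) = 90 - 4*W + W*a (K(W, a) = (-4*W + W*a) + 15*6 = (-4*W + W*a) + 90 = 90 - 4*W + W*a)
o = √52959 (o = √((90 - 4*(-383) - 383*(-688)) - 212167) = √((90 + 1532 + 263504) - 212167) = √(265126 - 212167) = √52959 ≈ 230.13)
o + 3339871 = √52959 + 3339871 = 3339871 + √52959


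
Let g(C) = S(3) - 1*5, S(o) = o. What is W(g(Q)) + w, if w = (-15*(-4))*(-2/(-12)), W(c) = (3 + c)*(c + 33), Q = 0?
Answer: 41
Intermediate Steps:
g(C) = -2 (g(C) = 3 - 1*5 = 3 - 5 = -2)
W(c) = (3 + c)*(33 + c)
w = 10 (w = 60*(-2*(-1/12)) = 60*(⅙) = 10)
W(g(Q)) + w = (99 + (-2)² + 36*(-2)) + 10 = (99 + 4 - 72) + 10 = 31 + 10 = 41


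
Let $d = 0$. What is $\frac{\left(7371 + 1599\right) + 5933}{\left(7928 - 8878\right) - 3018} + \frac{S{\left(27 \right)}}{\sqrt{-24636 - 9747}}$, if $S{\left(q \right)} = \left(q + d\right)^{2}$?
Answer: $- \frac{14903}{3968} - \frac{243 i \sqrt{34383}}{11461} \approx -3.7558 - 3.9315 i$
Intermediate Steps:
$S{\left(q \right)} = q^{2}$ ($S{\left(q \right)} = \left(q + 0\right)^{2} = q^{2}$)
$\frac{\left(7371 + 1599\right) + 5933}{\left(7928 - 8878\right) - 3018} + \frac{S{\left(27 \right)}}{\sqrt{-24636 - 9747}} = \frac{\left(7371 + 1599\right) + 5933}{\left(7928 - 8878\right) - 3018} + \frac{27^{2}}{\sqrt{-24636 - 9747}} = \frac{8970 + 5933}{-950 - 3018} + \frac{729}{\sqrt{-34383}} = \frac{14903}{-3968} + \frac{729}{i \sqrt{34383}} = 14903 \left(- \frac{1}{3968}\right) + 729 \left(- \frac{i \sqrt{34383}}{34383}\right) = - \frac{14903}{3968} - \frac{243 i \sqrt{34383}}{11461}$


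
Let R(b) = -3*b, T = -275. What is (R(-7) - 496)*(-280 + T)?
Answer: 263625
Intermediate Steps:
(R(-7) - 496)*(-280 + T) = (-3*(-7) - 496)*(-280 - 275) = (21 - 496)*(-555) = -475*(-555) = 263625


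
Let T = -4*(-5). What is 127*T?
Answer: 2540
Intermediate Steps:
T = 20
127*T = 127*20 = 2540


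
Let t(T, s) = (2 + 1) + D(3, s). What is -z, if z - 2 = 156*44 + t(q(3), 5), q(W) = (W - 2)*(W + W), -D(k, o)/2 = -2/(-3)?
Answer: -20603/3 ≈ -6867.7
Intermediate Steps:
D(k, o) = -4/3 (D(k, o) = -(-4)/(-3) = -(-4)*(-1)/3 = -2*⅔ = -4/3)
q(W) = 2*W*(-2 + W) (q(W) = (-2 + W)*(2*W) = 2*W*(-2 + W))
t(T, s) = 5/3 (t(T, s) = (2 + 1) - 4/3 = 3 - 4/3 = 5/3)
z = 20603/3 (z = 2 + (156*44 + 5/3) = 2 + (6864 + 5/3) = 2 + 20597/3 = 20603/3 ≈ 6867.7)
-z = -1*20603/3 = -20603/3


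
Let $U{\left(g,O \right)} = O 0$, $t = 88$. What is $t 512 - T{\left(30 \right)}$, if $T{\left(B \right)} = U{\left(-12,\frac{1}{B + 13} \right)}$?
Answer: $45056$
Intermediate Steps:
$U{\left(g,O \right)} = 0$
$T{\left(B \right)} = 0$
$t 512 - T{\left(30 \right)} = 88 \cdot 512 - 0 = 45056 + 0 = 45056$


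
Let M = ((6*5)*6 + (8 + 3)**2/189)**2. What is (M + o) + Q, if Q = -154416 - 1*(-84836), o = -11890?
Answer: -1744581989/35721 ≈ -48839.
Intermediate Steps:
Q = -69580 (Q = -154416 + 84836 = -69580)
M = 1165607881/35721 (M = (30*6 + 11**2*(1/189))**2 = (180 + 121*(1/189))**2 = (180 + 121/189)**2 = (34141/189)**2 = 1165607881/35721 ≈ 32631.)
(M + o) + Q = (1165607881/35721 - 11890) - 69580 = 740885191/35721 - 69580 = -1744581989/35721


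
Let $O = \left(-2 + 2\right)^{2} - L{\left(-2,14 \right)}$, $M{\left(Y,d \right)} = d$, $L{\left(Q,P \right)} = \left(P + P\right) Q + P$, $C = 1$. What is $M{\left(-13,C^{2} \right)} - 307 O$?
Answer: $-12893$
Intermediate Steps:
$L{\left(Q,P \right)} = P + 2 P Q$ ($L{\left(Q,P \right)} = 2 P Q + P = P + 2 P Q$)
$O = 42$ ($O = \left(-2 + 2\right)^{2} - 14 \left(1 + 2 \left(-2\right)\right) = 0^{2} - 14 \left(1 - 4\right) = 0 - 14 \left(-3\right) = 0 - -42 = 0 + 42 = 42$)
$M{\left(-13,C^{2} \right)} - 307 O = 1^{2} - 12894 = 1 - 12894 = -12893$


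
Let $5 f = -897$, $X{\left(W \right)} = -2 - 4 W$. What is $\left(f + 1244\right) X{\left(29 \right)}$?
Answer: $- \frac{628114}{5} \approx -1.2562 \cdot 10^{5}$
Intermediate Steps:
$f = - \frac{897}{5}$ ($f = \frac{1}{5} \left(-897\right) = - \frac{897}{5} \approx -179.4$)
$\left(f + 1244\right) X{\left(29 \right)} = \left(- \frac{897}{5} + 1244\right) \left(-2 - 116\right) = \frac{5323 \left(-2 - 116\right)}{5} = \frac{5323}{5} \left(-118\right) = - \frac{628114}{5}$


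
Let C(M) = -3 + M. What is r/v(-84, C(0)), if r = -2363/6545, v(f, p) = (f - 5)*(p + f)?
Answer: -139/2981055 ≈ -4.6628e-5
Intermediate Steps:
v(f, p) = (-5 + f)*(f + p)
r = -139/385 (r = -2363*1/6545 = -139/385 ≈ -0.36104)
r/v(-84, C(0)) = -139/(385*((-84)² - 5*(-84) - 5*(-3 + 0) - 84*(-3 + 0))) = -139/(385*(7056 + 420 - 5*(-3) - 84*(-3))) = -139/(385*(7056 + 420 + 15 + 252)) = -139/385/7743 = -139/385*1/7743 = -139/2981055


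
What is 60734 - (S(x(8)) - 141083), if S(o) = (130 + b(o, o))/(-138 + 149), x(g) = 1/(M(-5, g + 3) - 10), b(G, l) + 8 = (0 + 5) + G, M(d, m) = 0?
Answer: 22198601/110 ≈ 2.0181e+5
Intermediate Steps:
b(G, l) = -3 + G (b(G, l) = -8 + ((0 + 5) + G) = -8 + (5 + G) = -3 + G)
x(g) = -1/10 (x(g) = 1/(0 - 10) = 1/(-10) = -1/10)
S(o) = 127/11 + o/11 (S(o) = (130 + (-3 + o))/(-138 + 149) = (127 + o)/11 = (127 + o)*(1/11) = 127/11 + o/11)
60734 - (S(x(8)) - 141083) = 60734 - ((127/11 + (1/11)*(-1/10)) - 141083) = 60734 - ((127/11 - 1/110) - 141083) = 60734 - (1269/110 - 141083) = 60734 - 1*(-15517861/110) = 60734 + 15517861/110 = 22198601/110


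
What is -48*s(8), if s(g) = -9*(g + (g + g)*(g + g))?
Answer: 114048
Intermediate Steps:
s(g) = -36*g**2 - 9*g (s(g) = -9*(g + (2*g)*(2*g)) = -9*(g + 4*g**2) = -36*g**2 - 9*g)
-48*s(8) = -(-432)*8*(1 + 4*8) = -(-432)*8*(1 + 32) = -(-432)*8*33 = -48*(-2376) = 114048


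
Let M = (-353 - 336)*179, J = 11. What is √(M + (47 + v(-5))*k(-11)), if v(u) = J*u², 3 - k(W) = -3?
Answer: I*√121399 ≈ 348.42*I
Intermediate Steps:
k(W) = 6 (k(W) = 3 - 1*(-3) = 3 + 3 = 6)
v(u) = 11*u²
M = -123331 (M = -689*179 = -123331)
√(M + (47 + v(-5))*k(-11)) = √(-123331 + (47 + 11*(-5)²)*6) = √(-123331 + (47 + 11*25)*6) = √(-123331 + (47 + 275)*6) = √(-123331 + 322*6) = √(-123331 + 1932) = √(-121399) = I*√121399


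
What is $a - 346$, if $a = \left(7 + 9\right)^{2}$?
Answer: $-90$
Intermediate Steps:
$a = 256$ ($a = 16^{2} = 256$)
$a - 346 = 256 - 346 = -90$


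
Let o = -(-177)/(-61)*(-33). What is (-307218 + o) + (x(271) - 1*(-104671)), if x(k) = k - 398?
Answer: -12357273/61 ≈ -2.0258e+5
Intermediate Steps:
x(k) = -398 + k
o = 5841/61 (o = -(-177)*(-1)/61*(-33) = -59*3/61*(-33) = -177/61*(-33) = 5841/61 ≈ 95.754)
(-307218 + o) + (x(271) - 1*(-104671)) = (-307218 + 5841/61) + ((-398 + 271) - 1*(-104671)) = -18734457/61 + (-127 + 104671) = -18734457/61 + 104544 = -12357273/61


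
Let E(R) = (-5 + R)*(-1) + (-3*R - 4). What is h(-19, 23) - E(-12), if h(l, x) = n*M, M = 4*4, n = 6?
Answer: 47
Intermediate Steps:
M = 16
h(l, x) = 96 (h(l, x) = 6*16 = 96)
E(R) = 1 - 4*R (E(R) = (5 - R) + (-4 - 3*R) = 1 - 4*R)
h(-19, 23) - E(-12) = 96 - (1 - 4*(-12)) = 96 - (1 + 48) = 96 - 1*49 = 96 - 49 = 47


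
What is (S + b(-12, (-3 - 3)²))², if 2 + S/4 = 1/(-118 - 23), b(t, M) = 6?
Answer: 81796/19881 ≈ 4.1143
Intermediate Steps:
S = -1132/141 (S = -8 + 4/(-118 - 23) = -8 + 4/(-141) = -8 + 4*(-1/141) = -8 - 4/141 = -1132/141 ≈ -8.0284)
(S + b(-12, (-3 - 3)²))² = (-1132/141 + 6)² = (-286/141)² = 81796/19881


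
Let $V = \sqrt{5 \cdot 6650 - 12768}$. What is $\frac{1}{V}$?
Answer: $\frac{\sqrt{418}}{2926} \approx 0.0069874$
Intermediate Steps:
$V = 7 \sqrt{418}$ ($V = \sqrt{33250 - 12768} = \sqrt{20482} = 7 \sqrt{418} \approx 143.12$)
$\frac{1}{V} = \frac{1}{7 \sqrt{418}} = \frac{\sqrt{418}}{2926}$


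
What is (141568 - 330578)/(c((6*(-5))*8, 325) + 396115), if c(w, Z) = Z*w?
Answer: -37802/63623 ≈ -0.59416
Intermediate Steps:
(141568 - 330578)/(c((6*(-5))*8, 325) + 396115) = (141568 - 330578)/(325*((6*(-5))*8) + 396115) = -189010/(325*(-30*8) + 396115) = -189010/(325*(-240) + 396115) = -189010/(-78000 + 396115) = -189010/318115 = -189010*1/318115 = -37802/63623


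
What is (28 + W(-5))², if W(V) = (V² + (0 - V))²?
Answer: 861184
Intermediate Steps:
W(V) = (V² - V)²
(28 + W(-5))² = (28 + (-5)²*(-1 - 5)²)² = (28 + 25*(-6)²)² = (28 + 25*36)² = (28 + 900)² = 928² = 861184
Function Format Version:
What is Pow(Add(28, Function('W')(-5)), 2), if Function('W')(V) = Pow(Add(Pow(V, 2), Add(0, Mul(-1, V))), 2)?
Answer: 861184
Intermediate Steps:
Function('W')(V) = Pow(Add(Pow(V, 2), Mul(-1, V)), 2)
Pow(Add(28, Function('W')(-5)), 2) = Pow(Add(28, Mul(Pow(-5, 2), Pow(Add(-1, -5), 2))), 2) = Pow(Add(28, Mul(25, Pow(-6, 2))), 2) = Pow(Add(28, Mul(25, 36)), 2) = Pow(Add(28, 900), 2) = Pow(928, 2) = 861184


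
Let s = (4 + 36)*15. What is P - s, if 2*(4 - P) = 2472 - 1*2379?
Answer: -1285/2 ≈ -642.50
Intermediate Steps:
P = -85/2 (P = 4 - (2472 - 1*2379)/2 = 4 - (2472 - 2379)/2 = 4 - 1/2*93 = 4 - 93/2 = -85/2 ≈ -42.500)
s = 600 (s = 40*15 = 600)
P - s = -85/2 - 1*600 = -85/2 - 600 = -1285/2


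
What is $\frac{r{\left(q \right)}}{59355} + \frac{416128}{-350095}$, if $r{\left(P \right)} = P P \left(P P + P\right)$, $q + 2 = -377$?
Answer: $\frac{32019262971698}{92355061} \approx 3.467 \cdot 10^{5}$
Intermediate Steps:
$q = -379$ ($q = -2 - 377 = -379$)
$r{\left(P \right)} = P^{2} \left(P + P^{2}\right)$ ($r{\left(P \right)} = P^{2} \left(P^{2} + P\right) = P^{2} \left(P + P^{2}\right)$)
$\frac{r{\left(q \right)}}{59355} + \frac{416128}{-350095} = \frac{\left(-379\right)^{3} \left(1 - 379\right)}{59355} + \frac{416128}{-350095} = \left(-54439939\right) \left(-378\right) \frac{1}{59355} + 416128 \left(- \frac{1}{350095}\right) = 20578296942 \cdot \frac{1}{59355} - \frac{416128}{350095} = \frac{2286477438}{6595} - \frac{416128}{350095} = \frac{32019262971698}{92355061}$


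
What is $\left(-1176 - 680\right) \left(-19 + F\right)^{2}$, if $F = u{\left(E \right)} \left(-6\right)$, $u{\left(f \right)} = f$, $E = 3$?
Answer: $-2540864$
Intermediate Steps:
$F = -18$ ($F = 3 \left(-6\right) = -18$)
$\left(-1176 - 680\right) \left(-19 + F\right)^{2} = \left(-1176 - 680\right) \left(-19 - 18\right)^{2} = - 1856 \left(-37\right)^{2} = \left(-1856\right) 1369 = -2540864$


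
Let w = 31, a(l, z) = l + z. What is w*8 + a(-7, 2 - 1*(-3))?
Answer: 246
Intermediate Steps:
w*8 + a(-7, 2 - 1*(-3)) = 31*8 + (-7 + (2 - 1*(-3))) = 248 + (-7 + (2 + 3)) = 248 + (-7 + 5) = 248 - 2 = 246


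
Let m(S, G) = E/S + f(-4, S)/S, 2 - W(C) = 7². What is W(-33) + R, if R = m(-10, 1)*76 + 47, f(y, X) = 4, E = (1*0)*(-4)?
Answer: -152/5 ≈ -30.400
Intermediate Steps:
E = 0 (E = 0*(-4) = 0)
W(C) = -47 (W(C) = 2 - 1*7² = 2 - 1*49 = 2 - 49 = -47)
m(S, G) = 4/S (m(S, G) = 0/S + 4/S = 0 + 4/S = 4/S)
R = 83/5 (R = (4/(-10))*76 + 47 = (4*(-⅒))*76 + 47 = -⅖*76 + 47 = -152/5 + 47 = 83/5 ≈ 16.600)
W(-33) + R = -47 + 83/5 = -152/5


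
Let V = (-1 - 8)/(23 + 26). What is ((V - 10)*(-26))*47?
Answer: 609778/49 ≈ 12444.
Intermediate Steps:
V = -9/49 ≈ -0.18367
((V - 10)*(-26))*47 = ((-9/49 - 10)*(-26))*47 = -499/49*(-26)*47 = (12974/49)*47 = 609778/49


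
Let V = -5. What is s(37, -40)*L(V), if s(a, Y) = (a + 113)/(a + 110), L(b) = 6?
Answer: 300/49 ≈ 6.1225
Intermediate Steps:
s(a, Y) = (113 + a)/(110 + a)
s(37, -40)*L(V) = ((113 + 37)/(110 + 37))*6 = (150/147)*6 = ((1/147)*150)*6 = (50/49)*6 = 300/49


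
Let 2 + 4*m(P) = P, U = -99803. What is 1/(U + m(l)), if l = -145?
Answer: -4/399359 ≈ -1.0016e-5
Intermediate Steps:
m(P) = -½ + P/4
1/(U + m(l)) = 1/(-99803 + (-½ + (¼)*(-145))) = 1/(-99803 + (-½ - 145/4)) = 1/(-99803 - 147/4) = 1/(-399359/4) = -4/399359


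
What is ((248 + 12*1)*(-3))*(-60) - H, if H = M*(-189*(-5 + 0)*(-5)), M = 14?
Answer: 112950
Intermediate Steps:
H = -66150 (H = 14*(-189*(-5 + 0)*(-5)) = 14*(-(-945)*(-5)) = 14*(-189*25) = 14*(-4725) = -66150)
((248 + 12*1)*(-3))*(-60) - H = ((248 + 12*1)*(-3))*(-60) - 1*(-66150) = ((248 + 12)*(-3))*(-60) + 66150 = (260*(-3))*(-60) + 66150 = -780*(-60) + 66150 = 46800 + 66150 = 112950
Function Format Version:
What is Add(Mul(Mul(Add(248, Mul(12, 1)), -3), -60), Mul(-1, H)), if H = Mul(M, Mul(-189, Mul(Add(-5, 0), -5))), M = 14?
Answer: 112950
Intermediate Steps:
H = -66150 (H = Mul(14, Mul(-189, Mul(Add(-5, 0), -5))) = Mul(14, Mul(-189, Mul(-5, -5))) = Mul(14, Mul(-189, 25)) = Mul(14, -4725) = -66150)
Add(Mul(Mul(Add(248, Mul(12, 1)), -3), -60), Mul(-1, H)) = Add(Mul(Mul(Add(248, Mul(12, 1)), -3), -60), Mul(-1, -66150)) = Add(Mul(Mul(Add(248, 12), -3), -60), 66150) = Add(Mul(Mul(260, -3), -60), 66150) = Add(Mul(-780, -60), 66150) = Add(46800, 66150) = 112950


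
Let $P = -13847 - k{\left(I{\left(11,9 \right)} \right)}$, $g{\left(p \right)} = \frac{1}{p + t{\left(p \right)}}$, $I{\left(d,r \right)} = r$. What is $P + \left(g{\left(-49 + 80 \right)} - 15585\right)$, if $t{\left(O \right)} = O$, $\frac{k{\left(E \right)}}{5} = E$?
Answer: $- \frac{1827573}{62} \approx -29477.0$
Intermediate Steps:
$k{\left(E \right)} = 5 E$
$g{\left(p \right)} = \frac{1}{2 p}$ ($g{\left(p \right)} = \frac{1}{p + p} = \frac{1}{2 p}$)
$P = -13892$ ($P = -13847 - 5 \cdot 9 = -13847 - 45 = -13892$)
$P + \left(g{\left(-49 + 80 \right)} - 15585\right) = -13892 + \left(\frac{1}{2 \left(-49 + 80\right)} - 15585\right) = -13892 - \left(15585 - \frac{1}{2 \cdot 31}\right) = -13892 + \left(\frac{1}{2} \cdot \frac{1}{31} - 15585\right) = -13892 + \left(\frac{1}{62} - 15585\right) = -13892 - \frac{966269}{62} = - \frac{1827573}{62}$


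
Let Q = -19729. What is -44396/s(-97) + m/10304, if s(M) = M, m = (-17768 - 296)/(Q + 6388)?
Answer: 381432960697/833385588 ≈ 457.69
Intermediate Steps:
m = 18064/13341 (m = (-17768 - 296)/(-19729 + 6388) = -18064/(-13341) = -18064*(-1/13341) = 18064/13341 ≈ 1.3540)
-44396/s(-97) + m/10304 = -44396/(-97) + (18064/13341)/10304 = -44396*(-1/97) + (18064/13341)*(1/10304) = 44396/97 + 1129/8591604 = 381432960697/833385588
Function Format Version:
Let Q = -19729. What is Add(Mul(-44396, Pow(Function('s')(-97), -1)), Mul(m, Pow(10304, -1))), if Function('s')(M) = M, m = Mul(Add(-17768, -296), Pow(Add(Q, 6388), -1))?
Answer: Rational(381432960697, 833385588) ≈ 457.69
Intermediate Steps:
m = Rational(18064, 13341) (m = Mul(Add(-17768, -296), Pow(Add(-19729, 6388), -1)) = Mul(-18064, Pow(-13341, -1)) = Mul(-18064, Rational(-1, 13341)) = Rational(18064, 13341) ≈ 1.3540)
Add(Mul(-44396, Pow(Function('s')(-97), -1)), Mul(m, Pow(10304, -1))) = Add(Mul(-44396, Pow(-97, -1)), Mul(Rational(18064, 13341), Pow(10304, -1))) = Add(Mul(-44396, Rational(-1, 97)), Mul(Rational(18064, 13341), Rational(1, 10304))) = Add(Rational(44396, 97), Rational(1129, 8591604)) = Rational(381432960697, 833385588)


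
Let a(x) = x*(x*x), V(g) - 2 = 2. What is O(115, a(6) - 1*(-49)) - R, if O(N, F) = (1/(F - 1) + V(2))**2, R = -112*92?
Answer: 719264833/69696 ≈ 10320.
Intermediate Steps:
V(g) = 4 (V(g) = 2 + 2 = 4)
a(x) = x**3 (a(x) = x*x**2 = x**3)
R = -10304
O(N, F) = (4 + 1/(-1 + F))**2 (O(N, F) = (1/(F - 1) + 4)**2 = (1/(-1 + F) + 4)**2 = (4 + 1/(-1 + F))**2)
O(115, a(6) - 1*(-49)) - R = (-3 + 4*(6**3 - 1*(-49)))**2/(-1 + (6**3 - 1*(-49)))**2 - 1*(-10304) = (-3 + 4*(216 + 49))**2/(-1 + (216 + 49))**2 + 10304 = (-3 + 4*265)**2/(-1 + 265)**2 + 10304 = (-3 + 1060)**2/264**2 + 10304 = (1/69696)*1057**2 + 10304 = (1/69696)*1117249 + 10304 = 1117249/69696 + 10304 = 719264833/69696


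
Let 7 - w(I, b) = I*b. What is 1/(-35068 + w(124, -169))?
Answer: -1/14105 ≈ -7.0897e-5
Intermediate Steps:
w(I, b) = 7 - I*b
1/(-35068 + w(124, -169)) = 1/(-35068 + (7 - 1*124*(-169))) = 1/(-35068 + (7 + 20956)) = 1/(-35068 + 20963) = 1/(-14105) = -1/14105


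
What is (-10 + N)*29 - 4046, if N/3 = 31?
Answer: -1639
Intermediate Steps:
N = 93 (N = 3*31 = 93)
(-10 + N)*29 - 4046 = (-10 + 93)*29 - 4046 = 83*29 - 4046 = 2407 - 4046 = -1639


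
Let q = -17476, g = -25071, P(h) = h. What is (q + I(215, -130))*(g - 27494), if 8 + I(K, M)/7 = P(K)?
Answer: 842459255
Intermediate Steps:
I(K, M) = -56 + 7*K
(q + I(215, -130))*(g - 27494) = (-17476 + (-56 + 7*215))*(-25071 - 27494) = (-17476 + (-56 + 1505))*(-52565) = (-17476 + 1449)*(-52565) = -16027*(-52565) = 842459255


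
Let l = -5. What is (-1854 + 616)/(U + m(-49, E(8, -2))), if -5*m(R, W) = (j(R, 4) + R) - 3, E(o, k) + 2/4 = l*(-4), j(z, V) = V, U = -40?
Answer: 3095/76 ≈ 40.724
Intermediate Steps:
E(o, k) = 39/2 (E(o, k) = -½ - 5*(-4) = -½ + 20 = 39/2)
m(R, W) = -⅕ - R/5 (m(R, W) = -((4 + R) - 3)/5 = -(1 + R)/5 = -⅕ - R/5)
(-1854 + 616)/(U + m(-49, E(8, -2))) = (-1854 + 616)/(-40 + (-⅕ - ⅕*(-49))) = -1238/(-40 + (-⅕ + 49/5)) = -1238/(-40 + 48/5) = -1238/(-152/5) = -1238*(-5/152) = 3095/76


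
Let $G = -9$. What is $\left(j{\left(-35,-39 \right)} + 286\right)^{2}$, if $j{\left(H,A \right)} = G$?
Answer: $76729$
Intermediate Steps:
$j{\left(H,A \right)} = -9$
$\left(j{\left(-35,-39 \right)} + 286\right)^{2} = \left(-9 + 286\right)^{2} = 277^{2} = 76729$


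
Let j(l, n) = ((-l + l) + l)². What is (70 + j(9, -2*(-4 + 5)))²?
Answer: 22801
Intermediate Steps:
j(l, n) = l² (j(l, n) = (0 + l)² = l²)
(70 + j(9, -2*(-4 + 5)))² = (70 + 9²)² = (70 + 81)² = 151² = 22801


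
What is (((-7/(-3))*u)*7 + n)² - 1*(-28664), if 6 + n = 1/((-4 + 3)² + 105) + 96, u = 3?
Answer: 539188929/11236 ≈ 47988.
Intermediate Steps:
n = 9541/106 (n = -6 + (1/((-4 + 3)² + 105) + 96) = -6 + (1/((-1)² + 105) + 96) = -6 + (1/(1 + 105) + 96) = -6 + (1/106 + 96) = -6 + 10177/106 = 9541/106 ≈ 90.009)
(((-7/(-3))*u)*7 + n)² - 1*(-28664) = ((-7/(-3)*3)*7 + 9541/106)² - 1*(-28664) = ((-7*(-⅓)*3)*7 + 9541/106)² + 28664 = (((7/3)*3)*7 + 9541/106)² + 28664 = (7*7 + 9541/106)² + 28664 = (49 + 9541/106)² + 28664 = (14735/106)² + 28664 = 217120225/11236 + 28664 = 539188929/11236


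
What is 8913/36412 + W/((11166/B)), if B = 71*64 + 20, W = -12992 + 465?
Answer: -1040846027689/203288196 ≈ -5120.1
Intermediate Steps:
W = -12527
B = 4564 (B = 4544 + 20 = 4564)
8913/36412 + W/((11166/B)) = 8913/36412 - 12527/(11166/4564) = 8913*(1/36412) - 12527/(11166*(1/4564)) = 8913/36412 - 12527/5583/2282 = 8913/36412 - 12527*2282/5583 = 8913/36412 - 28586614/5583 = -1040846027689/203288196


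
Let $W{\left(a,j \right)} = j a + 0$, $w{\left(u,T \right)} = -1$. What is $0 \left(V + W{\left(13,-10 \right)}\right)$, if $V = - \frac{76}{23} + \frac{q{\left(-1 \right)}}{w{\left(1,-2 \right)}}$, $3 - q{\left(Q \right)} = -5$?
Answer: $0$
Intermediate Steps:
$W{\left(a,j \right)} = a j$ ($W{\left(a,j \right)} = a j + 0 = a j$)
$q{\left(Q \right)} = 8$ ($q{\left(Q \right)} = 3 - -5 = 3 + 5 = 8$)
$V = - \frac{260}{23}$ ($V = - \frac{76}{23} + \frac{8}{-1} = \left(-76\right) \frac{1}{23} + 8 \left(-1\right) = - \frac{76}{23} - 8 = - \frac{260}{23} \approx -11.304$)
$0 \left(V + W{\left(13,-10 \right)}\right) = 0 \left(- \frac{260}{23} + 13 \left(-10\right)\right) = 0 \left(- \frac{260}{23} - 130\right) = 0 \left(- \frac{3250}{23}\right) = 0$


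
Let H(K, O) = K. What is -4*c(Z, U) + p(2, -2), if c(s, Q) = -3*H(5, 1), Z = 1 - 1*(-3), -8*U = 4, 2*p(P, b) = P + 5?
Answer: 127/2 ≈ 63.500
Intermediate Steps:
p(P, b) = 5/2 + P/2 (p(P, b) = (P + 5)/2 = (5 + P)/2 = 5/2 + P/2)
U = -½ (U = -⅛*4 = -½ ≈ -0.50000)
Z = 4 (Z = 1 + 3 = 4)
c(s, Q) = -15 (c(s, Q) = -3*5 = -15)
-4*c(Z, U) + p(2, -2) = -4*(-15) + (5/2 + (½)*2) = 60 + (5/2 + 1) = 60 + 7/2 = 127/2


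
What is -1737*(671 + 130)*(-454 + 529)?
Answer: -104350275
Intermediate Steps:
-1737*(671 + 130)*(-454 + 529) = -1391337*75 = -1737*60075 = -104350275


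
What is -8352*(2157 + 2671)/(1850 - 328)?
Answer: -20161728/761 ≈ -26494.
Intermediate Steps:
-8352*(2157 + 2671)/(1850 - 328) = -8352/(1522/4828) = -8352/(1522*(1/4828)) = -8352/761/2414 = -8352*2414/761 = -20161728/761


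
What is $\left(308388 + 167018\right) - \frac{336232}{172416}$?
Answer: $\frac{10245908083}{21552} \approx 4.754 \cdot 10^{5}$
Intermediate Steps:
$\left(308388 + 167018\right) - \frac{336232}{172416} = 475406 - \frac{42029}{21552} = \frac{10245908083}{21552}$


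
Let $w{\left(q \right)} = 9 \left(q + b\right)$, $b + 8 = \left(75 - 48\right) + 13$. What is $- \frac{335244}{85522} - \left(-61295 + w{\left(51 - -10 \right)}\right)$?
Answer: $\frac{2585076916}{42761} \approx 60454.0$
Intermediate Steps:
$b = 32$ ($b = -8 + \left(\left(75 - 48\right) + 13\right) = -8 + \left(27 + 13\right) = -8 + 40 = 32$)
$w{\left(q \right)} = 288 + 9 q$ ($w{\left(q \right)} = 9 \left(q + 32\right) = 9 \left(32 + q\right) = 288 + 9 q$)
$- \frac{335244}{85522} - \left(-61295 + w{\left(51 - -10 \right)}\right) = - \frac{335244}{85522} + \left(104816 - \left(\left(33137 + \left(288 + 9 \left(51 - -10\right)\right)\right) + 10384\right)\right) = \left(-335244\right) \frac{1}{85522} + \left(104816 - \left(\left(33137 + \left(288 + 9 \left(51 + 10\right)\right)\right) + 10384\right)\right) = - \frac{167622}{42761} + \left(104816 - \left(\left(33137 + \left(288 + 9 \cdot 61\right)\right) + 10384\right)\right) = - \frac{167622}{42761} + \left(104816 - \left(\left(33137 + \left(288 + 549\right)\right) + 10384\right)\right) = - \frac{167622}{42761} + \left(104816 - \left(\left(33137 + 837\right) + 10384\right)\right) = - \frac{167622}{42761} + \left(104816 - \left(33974 + 10384\right)\right) = - \frac{167622}{42761} + \left(104816 - 44358\right) = - \frac{167622}{42761} + 60458 = \frac{2585076916}{42761}$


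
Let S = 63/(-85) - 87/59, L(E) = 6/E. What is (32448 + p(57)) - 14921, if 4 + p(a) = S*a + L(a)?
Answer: 1657654789/95285 ≈ 17397.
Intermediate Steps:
S = -11112/5015 (S = 63*(-1/85) - 87*1/59 = -63/85 - 87/59 = -11112/5015 ≈ -2.2158)
p(a) = -4 + 6/a - 11112*a/5015 (p(a) = -4 + (-11112*a/5015 + 6/a) = -4 + (6/a - 11112*a/5015) = -4 + 6/a - 11112*a/5015)
(32448 + p(57)) - 14921 = (32448 + (-4 + 6/57 - 11112/5015*57)) - 14921 = (32448 + (-4 + 6*(1/57) - 633384/5015)) - 14921 = (32448 + (-4 + 2/19 - 633384/5015)) - 14921 = (32448 - 12405406/95285) - 14921 = 3079402274/95285 - 14921 = 1657654789/95285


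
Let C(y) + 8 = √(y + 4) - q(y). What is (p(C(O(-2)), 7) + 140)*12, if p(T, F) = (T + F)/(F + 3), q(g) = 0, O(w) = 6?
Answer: 8394/5 + 6*√10/5 ≈ 1682.6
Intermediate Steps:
C(y) = -8 + √(4 + y) (C(y) = -8 + (√(y + 4) - 1*0) = -8 + (√(4 + y) + 0) = -8 + √(4 + y))
p(T, F) = (F + T)/(3 + F)
(p(C(O(-2)), 7) + 140)*12 = ((7 + (-8 + √(4 + 6)))/(3 + 7) + 140)*12 = ((7 + (-8 + √10))/10 + 140)*12 = ((-1 + √10)/10 + 140)*12 = ((-⅒ + √10/10) + 140)*12 = (1399/10 + √10/10)*12 = 8394/5 + 6*√10/5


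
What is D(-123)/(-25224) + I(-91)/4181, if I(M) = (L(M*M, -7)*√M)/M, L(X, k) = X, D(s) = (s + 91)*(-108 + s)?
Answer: -308/1051 - 91*I*√91/4181 ≈ -0.29305 - 0.20763*I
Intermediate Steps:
D(s) = (-108 + s)*(91 + s) (D(s) = (91 + s)*(-108 + s) = (-108 + s)*(91 + s))
I(M) = M^(3/2) (I(M) = ((M*M)*√M)/M = (M²*√M)/M = M^(5/2)/M = M^(3/2))
D(-123)/(-25224) + I(-91)/4181 = (-9828 + (-123)² - 17*(-123))/(-25224) + (-91)^(3/2)/4181 = (-9828 + 15129 + 2091)*(-1/25224) - 91*I*√91*(1/4181) = 7392*(-1/25224) - 91*I*√91/4181 = -308/1051 - 91*I*√91/4181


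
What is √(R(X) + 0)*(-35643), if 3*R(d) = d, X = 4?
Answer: -23762*√3 ≈ -41157.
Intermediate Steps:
R(d) = d/3
√(R(X) + 0)*(-35643) = √((⅓)*4 + 0)*(-35643) = √(4/3 + 0)*(-35643) = √(4/3)*(-35643) = (2*√3/3)*(-35643) = -23762*√3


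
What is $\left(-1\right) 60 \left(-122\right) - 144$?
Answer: $7176$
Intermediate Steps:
$\left(-1\right) 60 \left(-122\right) - 144 = \left(-60\right) \left(-122\right) - 144 = 7320 - 144 = 7176$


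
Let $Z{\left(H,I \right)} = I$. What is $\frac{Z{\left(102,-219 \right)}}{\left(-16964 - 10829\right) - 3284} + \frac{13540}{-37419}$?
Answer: $- \frac{45843091}{129207807} \approx -0.3548$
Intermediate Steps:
$\frac{Z{\left(102,-219 \right)}}{\left(-16964 - 10829\right) - 3284} + \frac{13540}{-37419} = - \frac{219}{\left(-16964 - 10829\right) - 3284} + \frac{13540}{-37419} = - \frac{219}{-27793 - 3284} + 13540 \left(- \frac{1}{37419}\right) = - \frac{219}{-31077} - \frac{13540}{37419} = \left(-219\right) \left(- \frac{1}{31077}\right) - \frac{13540}{37419} = \frac{73}{10359} - \frac{13540}{37419} = - \frac{45843091}{129207807}$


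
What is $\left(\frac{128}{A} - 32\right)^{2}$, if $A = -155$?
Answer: $\frac{25887744}{24025} \approx 1077.5$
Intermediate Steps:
$\left(\frac{128}{A} - 32\right)^{2} = \left(\frac{128}{-155} - 32\right)^{2} = \left(128 \left(- \frac{1}{155}\right) - 32\right)^{2} = \left(- \frac{128}{155} - 32\right)^{2} = \left(- \frac{5088}{155}\right)^{2} = \frac{25887744}{24025}$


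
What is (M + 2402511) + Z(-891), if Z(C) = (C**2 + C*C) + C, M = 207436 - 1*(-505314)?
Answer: 4702132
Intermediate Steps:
M = 712750 (M = 207436 + 505314 = 712750)
Z(C) = C + 2*C**2 (Z(C) = (C**2 + C**2) + C = 2*C**2 + C = C + 2*C**2)
(M + 2402511) + Z(-891) = (712750 + 2402511) - 891*(1 + 2*(-891)) = 3115261 - 891*(1 - 1782) = 3115261 - 891*(-1781) = 3115261 + 1586871 = 4702132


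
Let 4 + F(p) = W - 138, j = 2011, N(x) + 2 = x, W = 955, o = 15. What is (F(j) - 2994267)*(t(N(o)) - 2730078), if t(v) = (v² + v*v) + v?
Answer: 8171312207058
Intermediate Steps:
N(x) = -2 + x
t(v) = v + 2*v² (t(v) = (v² + v²) + v = 2*v² + v = v + 2*v²)
F(p) = 813 (F(p) = -4 + (955 - 138) = -4 + 817 = 813)
(F(j) - 2994267)*(t(N(o)) - 2730078) = (813 - 2994267)*((-2 + 15)*(1 + 2*(-2 + 15)) - 2730078) = -2993454*(13*(1 + 2*13) - 2730078) = -2993454*(13*(1 + 26) - 2730078) = -2993454*(13*27 - 2730078) = -2993454*(351 - 2730078) = -2993454*(-2729727) = 8171312207058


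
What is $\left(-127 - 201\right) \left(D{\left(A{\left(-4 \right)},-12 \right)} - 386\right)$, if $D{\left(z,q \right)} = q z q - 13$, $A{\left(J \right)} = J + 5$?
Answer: $83640$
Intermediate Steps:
$A{\left(J \right)} = 5 + J$
$D{\left(z,q \right)} = -13 + z q^{2}$ ($D{\left(z,q \right)} = z q^{2} - 13 = -13 + z q^{2}$)
$\left(-127 - 201\right) \left(D{\left(A{\left(-4 \right)},-12 \right)} - 386\right) = \left(-127 - 201\right) \left(\left(-13 + \left(5 - 4\right) \left(-12\right)^{2}\right) - 386\right) = - 328 \left(\left(-13 + 1 \cdot 144\right) - 386\right) = - 328 \left(\left(-13 + 144\right) - 386\right) = - 328 \left(131 - 386\right) = \left(-328\right) \left(-255\right) = 83640$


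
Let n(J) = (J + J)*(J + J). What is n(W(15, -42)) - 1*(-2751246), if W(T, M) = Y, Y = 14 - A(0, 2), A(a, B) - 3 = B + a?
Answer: 2751570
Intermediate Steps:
A(a, B) = 3 + B + a (A(a, B) = 3 + (B + a) = 3 + B + a)
Y = 9 (Y = 14 - (3 + 2 + 0) = 14 - 1*5 = 14 - 5 = 9)
W(T, M) = 9
n(J) = 4*J² (n(J) = (2*J)*(2*J) = 4*J²)
n(W(15, -42)) - 1*(-2751246) = 4*9² - 1*(-2751246) = 4*81 + 2751246 = 324 + 2751246 = 2751570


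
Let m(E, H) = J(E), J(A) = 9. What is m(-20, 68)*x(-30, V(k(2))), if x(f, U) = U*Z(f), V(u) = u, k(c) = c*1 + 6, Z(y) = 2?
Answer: 144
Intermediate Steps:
k(c) = 6 + c (k(c) = c + 6 = 6 + c)
m(E, H) = 9
x(f, U) = 2*U (x(f, U) = U*2 = 2*U)
m(-20, 68)*x(-30, V(k(2))) = 9*(2*(6 + 2)) = 9*(2*8) = 9*16 = 144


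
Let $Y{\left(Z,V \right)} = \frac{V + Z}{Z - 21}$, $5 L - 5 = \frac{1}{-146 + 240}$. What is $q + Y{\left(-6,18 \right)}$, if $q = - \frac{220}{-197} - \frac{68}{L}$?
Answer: $- \frac{18701216}{278361} \approx -67.183$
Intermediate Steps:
$L = \frac{471}{470}$ ($L = 1 + \frac{1}{5 \left(-146 + 240\right)} = 1 + \frac{1}{5 \cdot 94} = 1 + \frac{1}{5} \cdot \frac{1}{94} = 1 + \frac{1}{470} = \frac{471}{470} \approx 1.0021$)
$q = - \frac{6192500}{92787}$ ($q = - \frac{220}{-197} - \frac{68}{\frac{471}{470}} = \left(-220\right) \left(- \frac{1}{197}\right) - \frac{31960}{471} = \frac{220}{197} - \frac{31960}{471} = - \frac{6192500}{92787} \approx -66.739$)
$Y{\left(Z,V \right)} = \frac{V + Z}{-21 + Z}$
$q + Y{\left(-6,18 \right)} = - \frac{6192500}{92787} + \frac{18 - 6}{-21 - 6} = - \frac{6192500}{92787} + \frac{1}{-27} \cdot 12 = - \frac{6192500}{92787} - \frac{4}{9} = - \frac{18701216}{278361}$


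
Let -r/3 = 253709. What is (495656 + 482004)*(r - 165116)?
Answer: -905550731380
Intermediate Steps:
r = -761127 (r = -3*253709 = -761127)
(495656 + 482004)*(r - 165116) = (495656 + 482004)*(-761127 - 165116) = 977660*(-926243) = -905550731380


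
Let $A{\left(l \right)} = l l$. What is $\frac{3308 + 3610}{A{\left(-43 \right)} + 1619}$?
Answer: $\frac{1153}{578} \approx 1.9948$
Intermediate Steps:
$A{\left(l \right)} = l^{2}$
$\frac{3308 + 3610}{A{\left(-43 \right)} + 1619} = \frac{3308 + 3610}{\left(-43\right)^{2} + 1619} = \frac{6918}{1849 + 1619} = \frac{6918}{3468} = 6918 \cdot \frac{1}{3468} = \frac{1153}{578}$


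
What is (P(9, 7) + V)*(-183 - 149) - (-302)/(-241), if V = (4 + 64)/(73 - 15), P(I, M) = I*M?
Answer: -148911090/6989 ≈ -21307.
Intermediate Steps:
V = 34/29 (V = 68/58 = 68*(1/58) = 34/29 ≈ 1.1724)
(P(9, 7) + V)*(-183 - 149) - (-302)/(-241) = (9*7 + 34/29)*(-183 - 149) - (-302)/(-241) = (63 + 34/29)*(-332) - (-302)*(-1)/241 = (1861/29)*(-332) - 1*302/241 = -617852/29 - 302/241 = -148911090/6989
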